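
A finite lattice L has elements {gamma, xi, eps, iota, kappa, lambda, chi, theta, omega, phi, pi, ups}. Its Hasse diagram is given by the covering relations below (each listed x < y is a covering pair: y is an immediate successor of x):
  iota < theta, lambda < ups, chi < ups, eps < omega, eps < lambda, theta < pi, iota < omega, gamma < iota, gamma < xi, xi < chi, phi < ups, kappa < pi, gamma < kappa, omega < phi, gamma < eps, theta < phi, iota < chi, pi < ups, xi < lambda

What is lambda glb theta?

gamma

Common lower bounds of {lambda, theta}: gamma.
The greatest among these is gamma.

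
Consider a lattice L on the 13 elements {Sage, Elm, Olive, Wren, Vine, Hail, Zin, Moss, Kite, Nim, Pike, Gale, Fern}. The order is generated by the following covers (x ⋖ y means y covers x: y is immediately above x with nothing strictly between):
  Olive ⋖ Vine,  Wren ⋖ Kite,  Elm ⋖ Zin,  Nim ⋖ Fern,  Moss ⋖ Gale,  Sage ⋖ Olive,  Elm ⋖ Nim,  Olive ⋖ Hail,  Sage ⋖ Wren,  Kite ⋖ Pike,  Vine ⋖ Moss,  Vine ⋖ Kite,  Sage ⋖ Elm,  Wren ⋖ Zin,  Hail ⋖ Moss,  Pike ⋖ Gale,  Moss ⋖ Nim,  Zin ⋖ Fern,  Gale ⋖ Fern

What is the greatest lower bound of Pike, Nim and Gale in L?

Common lower bounds of {Pike, Nim, Gale}: Olive, Sage, Vine.
The greatest among these is Vine.

Vine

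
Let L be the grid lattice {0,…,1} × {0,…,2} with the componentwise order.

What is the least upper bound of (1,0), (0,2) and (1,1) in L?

(1,2)

Common upper bounds of {(1,0), (0,2), (1,1)}: (1,2).
The least among these is (1,2).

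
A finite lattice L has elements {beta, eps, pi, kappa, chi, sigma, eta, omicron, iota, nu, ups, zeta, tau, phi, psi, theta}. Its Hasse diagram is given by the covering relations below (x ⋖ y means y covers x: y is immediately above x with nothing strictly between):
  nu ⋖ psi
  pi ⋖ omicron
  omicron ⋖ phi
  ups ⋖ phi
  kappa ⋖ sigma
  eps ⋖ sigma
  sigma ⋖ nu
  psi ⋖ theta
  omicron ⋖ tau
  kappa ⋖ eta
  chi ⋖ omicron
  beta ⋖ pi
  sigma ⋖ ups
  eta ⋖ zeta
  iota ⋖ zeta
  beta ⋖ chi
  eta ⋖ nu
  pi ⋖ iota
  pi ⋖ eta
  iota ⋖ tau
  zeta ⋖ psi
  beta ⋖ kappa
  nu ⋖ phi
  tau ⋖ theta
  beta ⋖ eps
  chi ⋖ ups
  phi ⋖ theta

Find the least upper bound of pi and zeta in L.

zeta

Common upper bounds of {pi, zeta}: psi, theta, zeta.
The least among these is zeta.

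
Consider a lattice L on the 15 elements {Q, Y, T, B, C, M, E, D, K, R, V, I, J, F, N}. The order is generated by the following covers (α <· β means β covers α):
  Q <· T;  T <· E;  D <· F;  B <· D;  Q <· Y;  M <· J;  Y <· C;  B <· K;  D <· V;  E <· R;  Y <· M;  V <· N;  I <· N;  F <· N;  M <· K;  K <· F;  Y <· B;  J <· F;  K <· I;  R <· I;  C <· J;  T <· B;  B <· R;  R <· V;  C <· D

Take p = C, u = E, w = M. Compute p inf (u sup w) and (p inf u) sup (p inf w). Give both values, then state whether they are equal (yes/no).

Y; Y; yes

u sup w = I, so p inf (u sup w) = C inf I = Y.
p inf u = Q and p inf w = Y, so (p inf u) sup (p inf w) = Q sup Y = Y.
Equal: yes.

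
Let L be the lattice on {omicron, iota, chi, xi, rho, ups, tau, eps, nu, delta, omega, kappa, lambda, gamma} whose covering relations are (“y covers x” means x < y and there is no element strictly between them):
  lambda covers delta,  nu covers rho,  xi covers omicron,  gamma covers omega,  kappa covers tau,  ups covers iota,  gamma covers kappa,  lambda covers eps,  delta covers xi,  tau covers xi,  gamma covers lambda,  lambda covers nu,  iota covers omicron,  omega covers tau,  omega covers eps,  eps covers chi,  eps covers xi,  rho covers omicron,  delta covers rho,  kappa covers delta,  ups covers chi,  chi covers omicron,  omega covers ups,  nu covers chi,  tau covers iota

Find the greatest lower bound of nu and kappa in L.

Common lower bounds of {nu, kappa}: omicron, rho.
The greatest among these is rho.

rho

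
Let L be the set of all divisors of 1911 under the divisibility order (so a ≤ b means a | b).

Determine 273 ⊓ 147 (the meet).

21

In the divisibility order, the meet is the greatest common divisor: gcd(273, 147) = 21.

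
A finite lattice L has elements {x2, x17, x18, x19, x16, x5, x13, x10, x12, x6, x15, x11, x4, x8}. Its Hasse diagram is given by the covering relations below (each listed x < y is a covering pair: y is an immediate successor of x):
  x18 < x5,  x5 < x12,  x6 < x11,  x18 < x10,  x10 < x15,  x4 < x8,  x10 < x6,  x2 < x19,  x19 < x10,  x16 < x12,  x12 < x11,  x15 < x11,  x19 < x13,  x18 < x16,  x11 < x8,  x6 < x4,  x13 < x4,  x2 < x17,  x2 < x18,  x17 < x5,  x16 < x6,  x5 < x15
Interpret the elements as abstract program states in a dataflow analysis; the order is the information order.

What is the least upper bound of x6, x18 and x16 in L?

x6

Common upper bounds of {x6, x18, x16}: x11, x4, x6, x8.
The least among these is x6.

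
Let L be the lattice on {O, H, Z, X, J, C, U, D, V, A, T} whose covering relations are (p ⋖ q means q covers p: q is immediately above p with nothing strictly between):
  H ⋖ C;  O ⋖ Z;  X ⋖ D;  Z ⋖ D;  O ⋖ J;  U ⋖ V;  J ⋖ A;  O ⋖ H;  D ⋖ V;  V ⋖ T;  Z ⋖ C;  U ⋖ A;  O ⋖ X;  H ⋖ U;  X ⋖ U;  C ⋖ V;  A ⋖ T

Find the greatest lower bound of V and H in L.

Common lower bounds of {V, H}: H, O.
The greatest among these is H.

H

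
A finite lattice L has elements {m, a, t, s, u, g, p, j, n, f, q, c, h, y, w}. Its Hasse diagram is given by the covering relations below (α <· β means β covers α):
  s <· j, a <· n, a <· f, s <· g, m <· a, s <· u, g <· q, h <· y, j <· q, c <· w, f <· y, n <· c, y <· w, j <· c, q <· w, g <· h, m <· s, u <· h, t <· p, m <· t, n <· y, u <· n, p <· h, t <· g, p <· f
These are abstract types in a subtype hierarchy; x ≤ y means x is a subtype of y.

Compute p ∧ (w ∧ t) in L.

t

w ∧ t = t
p ∧ t = t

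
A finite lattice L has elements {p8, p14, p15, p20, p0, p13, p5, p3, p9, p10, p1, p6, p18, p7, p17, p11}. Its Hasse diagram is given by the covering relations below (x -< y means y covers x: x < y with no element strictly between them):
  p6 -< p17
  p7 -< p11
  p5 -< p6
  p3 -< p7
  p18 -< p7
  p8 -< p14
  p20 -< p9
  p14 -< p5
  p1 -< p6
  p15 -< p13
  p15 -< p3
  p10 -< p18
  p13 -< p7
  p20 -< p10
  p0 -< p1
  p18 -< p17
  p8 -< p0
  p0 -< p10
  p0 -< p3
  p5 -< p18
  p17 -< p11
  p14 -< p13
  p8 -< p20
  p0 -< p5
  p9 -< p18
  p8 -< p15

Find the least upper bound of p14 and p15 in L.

p13

Common upper bounds of {p14, p15}: p11, p13, p7.
The least among these is p13.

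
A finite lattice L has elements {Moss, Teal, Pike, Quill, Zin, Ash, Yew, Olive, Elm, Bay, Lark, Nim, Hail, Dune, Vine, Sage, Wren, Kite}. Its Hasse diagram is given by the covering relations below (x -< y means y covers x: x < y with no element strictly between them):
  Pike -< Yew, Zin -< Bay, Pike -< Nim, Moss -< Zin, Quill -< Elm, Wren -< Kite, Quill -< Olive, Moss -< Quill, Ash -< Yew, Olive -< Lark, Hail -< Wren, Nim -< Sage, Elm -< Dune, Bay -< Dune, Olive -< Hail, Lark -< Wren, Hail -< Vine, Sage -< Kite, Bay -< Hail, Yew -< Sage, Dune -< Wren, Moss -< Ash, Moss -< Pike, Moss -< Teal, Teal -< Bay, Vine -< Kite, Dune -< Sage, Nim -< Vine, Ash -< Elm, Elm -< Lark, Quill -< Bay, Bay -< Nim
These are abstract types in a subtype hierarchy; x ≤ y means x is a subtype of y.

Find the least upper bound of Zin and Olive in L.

Hail

Common upper bounds of {Zin, Olive}: Hail, Kite, Vine, Wren.
The least among these is Hail.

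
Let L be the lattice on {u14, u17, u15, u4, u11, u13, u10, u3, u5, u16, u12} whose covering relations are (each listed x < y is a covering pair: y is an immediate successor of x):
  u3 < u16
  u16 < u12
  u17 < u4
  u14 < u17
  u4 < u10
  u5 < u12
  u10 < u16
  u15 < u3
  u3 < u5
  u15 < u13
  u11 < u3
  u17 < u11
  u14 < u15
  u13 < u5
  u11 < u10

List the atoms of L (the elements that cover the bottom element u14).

u15, u17

The atoms are exactly the elements that cover u14: u15, u17.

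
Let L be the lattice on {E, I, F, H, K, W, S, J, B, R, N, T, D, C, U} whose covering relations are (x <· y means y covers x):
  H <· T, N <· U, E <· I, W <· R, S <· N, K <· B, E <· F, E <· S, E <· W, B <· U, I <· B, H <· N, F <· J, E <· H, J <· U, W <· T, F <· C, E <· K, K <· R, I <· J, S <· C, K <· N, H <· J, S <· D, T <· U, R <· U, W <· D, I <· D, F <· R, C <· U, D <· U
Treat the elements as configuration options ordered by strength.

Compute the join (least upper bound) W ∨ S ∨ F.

U

Common upper bounds of {W, S, F}: U.
The least among these is U.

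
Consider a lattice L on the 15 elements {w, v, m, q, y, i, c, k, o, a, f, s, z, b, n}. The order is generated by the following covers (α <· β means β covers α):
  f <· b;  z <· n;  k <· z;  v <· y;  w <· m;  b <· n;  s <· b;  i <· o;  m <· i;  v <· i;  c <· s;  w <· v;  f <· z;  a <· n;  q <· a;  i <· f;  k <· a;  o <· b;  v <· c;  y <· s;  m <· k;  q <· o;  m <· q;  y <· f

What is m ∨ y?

Common upper bounds of {m, y}: b, f, n, z.
The least among these is f.

f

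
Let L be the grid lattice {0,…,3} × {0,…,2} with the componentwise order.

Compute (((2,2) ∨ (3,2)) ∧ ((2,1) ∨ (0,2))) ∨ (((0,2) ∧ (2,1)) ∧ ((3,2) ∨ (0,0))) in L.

(2,2)

(2,2) ∨ (3,2) = (3,2)
(2,1) ∨ (0,2) = (2,2)
(3,2) ∧ (2,2) = (2,2)
(0,2) ∧ (2,1) = (0,1)
(3,2) ∨ (0,0) = (3,2)
(0,1) ∧ (3,2) = (0,1)
(2,2) ∨ (0,1) = (2,2)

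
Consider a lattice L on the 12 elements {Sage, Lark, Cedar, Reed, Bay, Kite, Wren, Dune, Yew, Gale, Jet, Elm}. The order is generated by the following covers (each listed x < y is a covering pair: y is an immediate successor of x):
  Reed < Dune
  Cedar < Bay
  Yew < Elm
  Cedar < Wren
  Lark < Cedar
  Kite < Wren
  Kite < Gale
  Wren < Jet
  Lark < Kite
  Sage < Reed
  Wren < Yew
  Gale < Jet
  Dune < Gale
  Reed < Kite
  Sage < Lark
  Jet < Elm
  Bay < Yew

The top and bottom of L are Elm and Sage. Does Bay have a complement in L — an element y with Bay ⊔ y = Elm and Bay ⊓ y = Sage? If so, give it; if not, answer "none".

Dune

Need y with Bay ∨ y = Elm and Bay ∧ y = Sage.
Checking each element gives: Dune.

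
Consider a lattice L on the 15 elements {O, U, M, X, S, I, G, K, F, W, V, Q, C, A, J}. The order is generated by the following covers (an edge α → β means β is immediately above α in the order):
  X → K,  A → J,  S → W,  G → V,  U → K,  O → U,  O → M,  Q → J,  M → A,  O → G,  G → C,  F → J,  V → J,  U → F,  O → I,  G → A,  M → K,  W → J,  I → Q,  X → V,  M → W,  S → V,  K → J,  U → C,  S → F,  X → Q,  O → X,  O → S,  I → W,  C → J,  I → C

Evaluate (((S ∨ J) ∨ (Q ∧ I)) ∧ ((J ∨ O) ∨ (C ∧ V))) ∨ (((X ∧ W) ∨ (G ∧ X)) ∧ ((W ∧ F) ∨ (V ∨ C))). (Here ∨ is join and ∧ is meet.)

S ∨ J = J
Q ∧ I = I
J ∨ I = J
J ∨ O = J
C ∧ V = G
J ∨ G = J
J ∧ J = J
X ∧ W = O
G ∧ X = O
O ∨ O = O
W ∧ F = S
V ∨ C = J
S ∨ J = J
O ∧ J = O
J ∨ O = J

J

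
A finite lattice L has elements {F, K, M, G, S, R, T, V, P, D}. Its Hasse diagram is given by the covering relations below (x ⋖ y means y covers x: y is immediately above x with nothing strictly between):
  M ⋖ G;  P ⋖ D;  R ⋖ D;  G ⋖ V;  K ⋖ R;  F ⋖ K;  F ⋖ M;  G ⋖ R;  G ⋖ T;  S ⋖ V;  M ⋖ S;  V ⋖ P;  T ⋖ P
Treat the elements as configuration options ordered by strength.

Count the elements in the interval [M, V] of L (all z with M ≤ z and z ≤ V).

4

The interval [M, V] = {G, M, S, V}, which has 4 elements.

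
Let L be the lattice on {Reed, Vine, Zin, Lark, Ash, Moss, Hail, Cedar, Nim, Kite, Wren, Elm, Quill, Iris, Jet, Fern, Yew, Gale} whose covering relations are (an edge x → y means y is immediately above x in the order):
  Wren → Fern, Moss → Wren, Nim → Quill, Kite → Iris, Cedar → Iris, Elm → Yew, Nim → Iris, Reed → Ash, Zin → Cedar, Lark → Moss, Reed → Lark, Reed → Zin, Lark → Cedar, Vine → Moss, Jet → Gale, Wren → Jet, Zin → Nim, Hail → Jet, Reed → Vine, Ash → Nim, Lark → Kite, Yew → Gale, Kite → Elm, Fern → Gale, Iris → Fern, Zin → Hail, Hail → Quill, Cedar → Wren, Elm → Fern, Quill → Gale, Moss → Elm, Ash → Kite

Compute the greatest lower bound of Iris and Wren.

Common lower bounds of {Iris, Wren}: Cedar, Lark, Reed, Zin.
The greatest among these is Cedar.

Cedar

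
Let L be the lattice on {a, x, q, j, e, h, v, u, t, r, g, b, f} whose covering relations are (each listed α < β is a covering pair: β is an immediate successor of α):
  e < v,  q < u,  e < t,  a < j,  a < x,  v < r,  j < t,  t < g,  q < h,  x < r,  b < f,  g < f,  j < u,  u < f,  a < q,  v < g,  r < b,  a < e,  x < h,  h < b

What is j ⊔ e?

Common upper bounds of {j, e}: f, g, t.
The least among these is t.

t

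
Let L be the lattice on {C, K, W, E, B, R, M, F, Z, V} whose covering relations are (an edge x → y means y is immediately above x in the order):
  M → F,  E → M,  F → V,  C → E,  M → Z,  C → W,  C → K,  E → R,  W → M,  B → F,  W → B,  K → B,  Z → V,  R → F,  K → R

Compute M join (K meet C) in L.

K ∧ C = C
M ∨ C = M

M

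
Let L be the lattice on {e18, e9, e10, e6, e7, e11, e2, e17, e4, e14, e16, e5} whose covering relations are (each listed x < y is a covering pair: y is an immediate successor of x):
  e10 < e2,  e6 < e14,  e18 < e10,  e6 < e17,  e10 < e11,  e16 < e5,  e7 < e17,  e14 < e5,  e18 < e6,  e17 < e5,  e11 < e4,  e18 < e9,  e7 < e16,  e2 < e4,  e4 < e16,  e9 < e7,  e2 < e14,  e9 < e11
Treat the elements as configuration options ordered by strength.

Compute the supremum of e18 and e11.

e11

Common upper bounds of {e18, e11}: e11, e16, e4, e5.
The least among these is e11.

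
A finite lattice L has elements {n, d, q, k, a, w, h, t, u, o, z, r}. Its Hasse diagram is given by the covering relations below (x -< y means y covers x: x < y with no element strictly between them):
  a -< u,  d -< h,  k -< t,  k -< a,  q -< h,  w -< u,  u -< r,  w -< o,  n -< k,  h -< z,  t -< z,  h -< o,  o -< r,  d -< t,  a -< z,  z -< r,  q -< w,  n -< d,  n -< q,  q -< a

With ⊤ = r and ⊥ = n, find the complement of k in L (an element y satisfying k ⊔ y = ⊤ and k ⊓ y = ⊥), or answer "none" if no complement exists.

Need y with k ∨ y = r and k ∧ y = n.
Checking each element gives: o.

o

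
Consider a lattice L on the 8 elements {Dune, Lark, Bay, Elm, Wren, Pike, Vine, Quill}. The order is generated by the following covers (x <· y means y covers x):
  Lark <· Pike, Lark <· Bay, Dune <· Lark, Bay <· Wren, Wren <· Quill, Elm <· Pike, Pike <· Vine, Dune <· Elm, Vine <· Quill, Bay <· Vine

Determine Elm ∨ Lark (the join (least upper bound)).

Pike

Common upper bounds of {Elm, Lark}: Pike, Quill, Vine.
The least among these is Pike.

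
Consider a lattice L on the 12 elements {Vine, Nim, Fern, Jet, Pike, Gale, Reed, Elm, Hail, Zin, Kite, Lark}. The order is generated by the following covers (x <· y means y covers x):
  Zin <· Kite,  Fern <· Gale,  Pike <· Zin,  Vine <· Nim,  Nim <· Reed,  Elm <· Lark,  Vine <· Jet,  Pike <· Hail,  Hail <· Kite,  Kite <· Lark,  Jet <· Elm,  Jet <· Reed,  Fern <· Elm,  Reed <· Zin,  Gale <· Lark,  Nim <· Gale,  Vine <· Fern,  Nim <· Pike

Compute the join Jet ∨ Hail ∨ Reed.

Kite

Common upper bounds of {Jet, Hail, Reed}: Kite, Lark.
The least among these is Kite.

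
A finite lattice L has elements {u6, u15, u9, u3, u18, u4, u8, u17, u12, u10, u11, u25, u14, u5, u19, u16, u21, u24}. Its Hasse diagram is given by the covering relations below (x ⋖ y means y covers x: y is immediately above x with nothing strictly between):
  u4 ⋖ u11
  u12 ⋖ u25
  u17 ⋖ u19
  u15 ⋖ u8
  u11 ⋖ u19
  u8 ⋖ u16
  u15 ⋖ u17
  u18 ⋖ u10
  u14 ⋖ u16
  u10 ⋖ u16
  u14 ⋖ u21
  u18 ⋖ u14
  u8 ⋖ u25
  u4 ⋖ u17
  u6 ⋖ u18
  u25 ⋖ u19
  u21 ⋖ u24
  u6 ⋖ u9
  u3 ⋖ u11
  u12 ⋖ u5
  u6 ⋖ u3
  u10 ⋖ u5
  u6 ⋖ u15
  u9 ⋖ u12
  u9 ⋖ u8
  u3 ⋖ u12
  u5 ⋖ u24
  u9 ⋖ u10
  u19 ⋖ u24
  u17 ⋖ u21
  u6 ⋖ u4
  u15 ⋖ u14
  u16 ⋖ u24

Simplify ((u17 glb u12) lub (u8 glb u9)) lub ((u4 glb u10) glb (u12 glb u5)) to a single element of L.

u17 ∧ u12 = u6
u8 ∧ u9 = u9
u6 ∨ u9 = u9
u4 ∧ u10 = u6
u12 ∧ u5 = u12
u6 ∧ u12 = u6
u9 ∨ u6 = u9

u9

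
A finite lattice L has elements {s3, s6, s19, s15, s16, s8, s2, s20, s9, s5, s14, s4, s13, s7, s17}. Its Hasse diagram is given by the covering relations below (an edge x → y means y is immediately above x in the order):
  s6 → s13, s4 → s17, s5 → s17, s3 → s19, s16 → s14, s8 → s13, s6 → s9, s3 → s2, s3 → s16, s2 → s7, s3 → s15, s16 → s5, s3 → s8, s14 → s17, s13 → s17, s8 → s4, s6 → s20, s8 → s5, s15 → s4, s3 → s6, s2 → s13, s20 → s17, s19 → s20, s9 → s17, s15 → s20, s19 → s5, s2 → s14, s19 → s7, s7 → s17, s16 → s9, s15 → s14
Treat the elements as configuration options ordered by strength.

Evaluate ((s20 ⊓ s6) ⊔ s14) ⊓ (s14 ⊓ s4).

s20 ∧ s6 = s6
s6 ∨ s14 = s17
s14 ∧ s4 = s15
s17 ∧ s15 = s15

s15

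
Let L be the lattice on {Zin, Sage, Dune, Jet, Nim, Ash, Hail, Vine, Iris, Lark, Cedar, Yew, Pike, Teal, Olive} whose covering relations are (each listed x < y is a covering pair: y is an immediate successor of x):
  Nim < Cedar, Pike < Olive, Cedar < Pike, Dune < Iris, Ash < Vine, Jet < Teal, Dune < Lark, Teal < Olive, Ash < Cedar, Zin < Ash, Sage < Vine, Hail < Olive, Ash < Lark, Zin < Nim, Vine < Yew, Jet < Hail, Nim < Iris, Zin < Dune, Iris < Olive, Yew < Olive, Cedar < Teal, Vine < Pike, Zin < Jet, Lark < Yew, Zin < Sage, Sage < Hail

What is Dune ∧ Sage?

Common lower bounds of {Dune, Sage}: Zin.
The greatest among these is Zin.

Zin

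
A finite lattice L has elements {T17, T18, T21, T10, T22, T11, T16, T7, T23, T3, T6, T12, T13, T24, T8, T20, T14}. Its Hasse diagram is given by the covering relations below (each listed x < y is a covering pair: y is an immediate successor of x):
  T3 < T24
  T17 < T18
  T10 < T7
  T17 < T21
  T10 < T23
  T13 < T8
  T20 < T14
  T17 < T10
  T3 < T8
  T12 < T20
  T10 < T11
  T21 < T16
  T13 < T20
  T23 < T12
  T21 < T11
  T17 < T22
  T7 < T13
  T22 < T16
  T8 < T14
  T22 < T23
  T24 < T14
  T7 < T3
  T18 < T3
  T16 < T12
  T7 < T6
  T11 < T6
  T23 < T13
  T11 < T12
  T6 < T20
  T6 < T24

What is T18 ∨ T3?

T3

Common upper bounds of {T18, T3}: T14, T24, T3, T8.
The least among these is T3.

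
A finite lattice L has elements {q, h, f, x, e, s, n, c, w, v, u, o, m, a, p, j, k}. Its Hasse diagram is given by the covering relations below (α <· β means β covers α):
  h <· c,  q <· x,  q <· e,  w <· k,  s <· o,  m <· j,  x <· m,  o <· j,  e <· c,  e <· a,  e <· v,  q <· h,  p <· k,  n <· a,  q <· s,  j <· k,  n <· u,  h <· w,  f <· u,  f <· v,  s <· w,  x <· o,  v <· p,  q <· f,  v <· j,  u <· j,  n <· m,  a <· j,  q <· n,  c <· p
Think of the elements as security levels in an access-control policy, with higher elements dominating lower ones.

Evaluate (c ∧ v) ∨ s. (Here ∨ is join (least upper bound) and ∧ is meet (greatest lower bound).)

c ∧ v = e
e ∨ s = j

j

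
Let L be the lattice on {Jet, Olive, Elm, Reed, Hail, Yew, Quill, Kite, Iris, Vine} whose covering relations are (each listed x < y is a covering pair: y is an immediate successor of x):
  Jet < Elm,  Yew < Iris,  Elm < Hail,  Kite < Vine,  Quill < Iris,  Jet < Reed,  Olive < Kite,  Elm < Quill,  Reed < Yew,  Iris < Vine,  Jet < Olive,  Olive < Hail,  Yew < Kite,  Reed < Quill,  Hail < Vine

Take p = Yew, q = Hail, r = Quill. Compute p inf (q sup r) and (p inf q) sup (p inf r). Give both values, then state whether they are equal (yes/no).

q sup r = Vine, so p inf (q sup r) = Yew inf Vine = Yew.
p inf q = Jet and p inf r = Reed, so (p inf q) sup (p inf r) = Jet sup Reed = Reed.
Equal: no.

Yew; Reed; no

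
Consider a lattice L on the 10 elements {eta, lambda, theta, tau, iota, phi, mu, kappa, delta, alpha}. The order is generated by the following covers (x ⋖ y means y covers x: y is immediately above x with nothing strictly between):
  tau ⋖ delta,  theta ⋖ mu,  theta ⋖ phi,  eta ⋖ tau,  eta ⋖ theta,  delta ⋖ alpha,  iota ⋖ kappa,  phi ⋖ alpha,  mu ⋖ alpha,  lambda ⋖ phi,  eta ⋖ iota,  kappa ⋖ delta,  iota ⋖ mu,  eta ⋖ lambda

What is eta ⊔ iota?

iota

Common upper bounds of {eta, iota}: alpha, delta, iota, kappa, mu.
The least among these is iota.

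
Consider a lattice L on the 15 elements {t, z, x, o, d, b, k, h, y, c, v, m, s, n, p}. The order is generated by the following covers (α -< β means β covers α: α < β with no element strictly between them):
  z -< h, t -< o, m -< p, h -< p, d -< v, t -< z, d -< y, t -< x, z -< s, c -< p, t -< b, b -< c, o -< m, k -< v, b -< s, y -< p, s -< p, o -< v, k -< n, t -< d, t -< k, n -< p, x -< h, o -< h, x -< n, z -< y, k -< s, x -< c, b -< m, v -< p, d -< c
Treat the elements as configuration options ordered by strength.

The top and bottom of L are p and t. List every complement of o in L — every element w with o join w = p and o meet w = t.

c, n, s, y

Need w with o ∨ w = p and o ∧ w = t.
Checking each element gives: c, n, s, y.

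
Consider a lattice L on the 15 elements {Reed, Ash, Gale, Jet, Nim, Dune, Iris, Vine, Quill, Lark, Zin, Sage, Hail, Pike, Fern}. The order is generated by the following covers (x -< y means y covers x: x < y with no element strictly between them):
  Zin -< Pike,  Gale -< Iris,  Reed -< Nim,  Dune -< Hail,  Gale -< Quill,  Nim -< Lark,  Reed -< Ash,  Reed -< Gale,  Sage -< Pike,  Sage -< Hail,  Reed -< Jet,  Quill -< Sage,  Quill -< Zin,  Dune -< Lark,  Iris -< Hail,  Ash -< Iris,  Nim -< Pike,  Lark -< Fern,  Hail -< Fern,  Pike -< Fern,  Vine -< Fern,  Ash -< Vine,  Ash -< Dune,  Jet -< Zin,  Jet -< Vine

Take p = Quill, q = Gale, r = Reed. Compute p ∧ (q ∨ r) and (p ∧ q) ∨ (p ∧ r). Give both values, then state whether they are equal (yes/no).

q ∨ r = Gale, so p ∧ (q ∨ r) = Quill ∧ Gale = Gale.
p ∧ q = Gale and p ∧ r = Reed, so (p ∧ q) ∨ (p ∧ r) = Gale ∨ Reed = Gale.
Equal: yes.

Gale; Gale; yes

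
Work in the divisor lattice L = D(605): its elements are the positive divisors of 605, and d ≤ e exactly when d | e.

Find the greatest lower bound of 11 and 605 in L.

In the divisibility order, the meet is the greatest common divisor: gcd(11, 605) = 11.

11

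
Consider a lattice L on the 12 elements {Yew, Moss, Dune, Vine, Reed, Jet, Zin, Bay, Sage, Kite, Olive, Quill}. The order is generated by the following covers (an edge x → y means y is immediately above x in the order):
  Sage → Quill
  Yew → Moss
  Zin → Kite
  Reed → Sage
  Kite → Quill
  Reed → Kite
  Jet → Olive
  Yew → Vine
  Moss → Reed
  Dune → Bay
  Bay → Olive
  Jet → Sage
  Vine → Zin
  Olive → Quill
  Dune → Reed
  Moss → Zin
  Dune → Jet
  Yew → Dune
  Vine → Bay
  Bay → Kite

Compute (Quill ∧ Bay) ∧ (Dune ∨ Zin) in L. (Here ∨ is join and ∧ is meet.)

Quill ∧ Bay = Bay
Dune ∨ Zin = Kite
Bay ∧ Kite = Bay

Bay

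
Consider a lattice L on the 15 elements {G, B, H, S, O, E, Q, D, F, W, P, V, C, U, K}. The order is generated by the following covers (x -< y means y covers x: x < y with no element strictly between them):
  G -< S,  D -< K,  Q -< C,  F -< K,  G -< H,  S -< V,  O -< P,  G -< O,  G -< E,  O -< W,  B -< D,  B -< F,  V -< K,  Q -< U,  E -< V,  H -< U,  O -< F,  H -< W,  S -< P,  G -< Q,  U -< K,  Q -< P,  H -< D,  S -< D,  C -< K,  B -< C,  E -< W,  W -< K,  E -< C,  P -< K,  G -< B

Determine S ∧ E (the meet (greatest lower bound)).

G

Common lower bounds of {S, E}: G.
The greatest among these is G.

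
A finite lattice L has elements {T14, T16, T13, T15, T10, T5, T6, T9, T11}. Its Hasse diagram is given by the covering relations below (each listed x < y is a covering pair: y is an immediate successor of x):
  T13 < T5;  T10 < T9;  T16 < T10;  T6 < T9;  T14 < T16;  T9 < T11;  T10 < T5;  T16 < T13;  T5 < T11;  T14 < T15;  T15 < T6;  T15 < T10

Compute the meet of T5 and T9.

Common lower bounds of {T5, T9}: T10, T14, T15, T16.
The greatest among these is T10.

T10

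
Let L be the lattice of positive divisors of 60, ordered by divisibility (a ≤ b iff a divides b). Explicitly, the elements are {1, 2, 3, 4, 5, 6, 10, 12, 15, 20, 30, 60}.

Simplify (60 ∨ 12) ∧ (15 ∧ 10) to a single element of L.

5

60 ∨ 12 = 60
15 ∧ 10 = 5
60 ∧ 5 = 5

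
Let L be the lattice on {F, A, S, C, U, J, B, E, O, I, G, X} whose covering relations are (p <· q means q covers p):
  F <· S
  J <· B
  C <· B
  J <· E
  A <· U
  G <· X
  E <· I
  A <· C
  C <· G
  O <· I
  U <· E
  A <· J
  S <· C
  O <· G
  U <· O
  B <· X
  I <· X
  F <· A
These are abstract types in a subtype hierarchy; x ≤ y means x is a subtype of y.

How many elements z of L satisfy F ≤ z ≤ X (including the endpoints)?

The interval [F, X] = {A, B, C, E, F, G, I, J, O, S, U, X}, which has 12 elements.

12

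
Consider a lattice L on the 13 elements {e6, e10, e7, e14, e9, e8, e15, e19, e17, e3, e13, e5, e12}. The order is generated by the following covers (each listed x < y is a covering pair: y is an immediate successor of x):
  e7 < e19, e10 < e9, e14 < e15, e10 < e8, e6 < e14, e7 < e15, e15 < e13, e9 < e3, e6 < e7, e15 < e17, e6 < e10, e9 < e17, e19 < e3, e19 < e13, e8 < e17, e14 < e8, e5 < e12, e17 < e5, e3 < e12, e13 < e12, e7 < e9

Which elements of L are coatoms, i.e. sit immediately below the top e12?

e13, e3, e5

The coatoms are exactly the elements covered by e12: e13, e3, e5.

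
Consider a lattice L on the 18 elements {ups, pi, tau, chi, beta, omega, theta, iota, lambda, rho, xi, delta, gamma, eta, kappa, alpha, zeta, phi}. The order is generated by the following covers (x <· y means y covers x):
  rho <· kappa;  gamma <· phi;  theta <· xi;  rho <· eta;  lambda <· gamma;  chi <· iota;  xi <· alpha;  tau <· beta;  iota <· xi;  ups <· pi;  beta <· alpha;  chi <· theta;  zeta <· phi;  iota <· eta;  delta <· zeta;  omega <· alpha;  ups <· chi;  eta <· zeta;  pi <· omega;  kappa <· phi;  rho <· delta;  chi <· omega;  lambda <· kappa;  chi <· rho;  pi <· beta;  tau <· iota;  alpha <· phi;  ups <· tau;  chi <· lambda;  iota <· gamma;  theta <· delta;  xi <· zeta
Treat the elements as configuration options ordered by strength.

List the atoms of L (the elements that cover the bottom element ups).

chi, pi, tau

The atoms are exactly the elements that cover ups: chi, pi, tau.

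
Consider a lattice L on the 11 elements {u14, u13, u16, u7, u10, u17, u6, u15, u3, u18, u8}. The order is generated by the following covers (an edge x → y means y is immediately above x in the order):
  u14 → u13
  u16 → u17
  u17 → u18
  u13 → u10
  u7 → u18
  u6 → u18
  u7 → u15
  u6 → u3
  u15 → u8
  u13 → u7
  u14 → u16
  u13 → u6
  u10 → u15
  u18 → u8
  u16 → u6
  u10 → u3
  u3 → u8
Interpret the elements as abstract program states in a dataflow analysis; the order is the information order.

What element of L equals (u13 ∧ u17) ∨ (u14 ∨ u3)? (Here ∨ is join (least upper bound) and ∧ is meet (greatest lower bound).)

u13 ∧ u17 = u14
u14 ∨ u3 = u3
u14 ∨ u3 = u3

u3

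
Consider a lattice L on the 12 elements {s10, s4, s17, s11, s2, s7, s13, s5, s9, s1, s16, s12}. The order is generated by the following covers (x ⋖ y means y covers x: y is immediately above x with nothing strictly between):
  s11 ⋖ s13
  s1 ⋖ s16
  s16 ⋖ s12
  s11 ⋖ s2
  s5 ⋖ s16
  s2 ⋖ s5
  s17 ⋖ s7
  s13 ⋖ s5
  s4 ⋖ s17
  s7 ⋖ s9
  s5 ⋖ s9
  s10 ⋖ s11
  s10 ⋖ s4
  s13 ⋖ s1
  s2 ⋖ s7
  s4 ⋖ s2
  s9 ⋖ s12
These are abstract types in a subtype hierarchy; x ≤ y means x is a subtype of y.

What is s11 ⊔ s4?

s2

Common upper bounds of {s11, s4}: s12, s16, s2, s5, s7, s9.
The least among these is s2.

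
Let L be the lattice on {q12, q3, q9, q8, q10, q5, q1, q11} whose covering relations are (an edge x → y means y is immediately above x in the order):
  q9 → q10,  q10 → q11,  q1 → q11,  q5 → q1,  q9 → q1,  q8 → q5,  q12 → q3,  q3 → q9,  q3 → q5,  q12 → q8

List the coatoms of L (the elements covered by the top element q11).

The coatoms are exactly the elements covered by q11: q1, q10.

q1, q10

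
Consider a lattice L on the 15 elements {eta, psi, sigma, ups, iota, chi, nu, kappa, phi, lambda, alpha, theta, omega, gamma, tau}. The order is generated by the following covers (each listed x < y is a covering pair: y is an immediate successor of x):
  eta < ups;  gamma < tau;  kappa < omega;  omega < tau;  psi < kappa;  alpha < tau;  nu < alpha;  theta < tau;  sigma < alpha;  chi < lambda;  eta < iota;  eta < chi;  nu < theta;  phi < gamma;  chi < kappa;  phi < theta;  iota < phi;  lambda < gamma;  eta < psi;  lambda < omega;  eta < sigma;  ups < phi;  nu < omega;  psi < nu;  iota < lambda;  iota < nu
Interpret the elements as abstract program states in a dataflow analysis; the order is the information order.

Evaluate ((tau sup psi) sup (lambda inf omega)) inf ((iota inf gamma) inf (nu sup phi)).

iota

tau ∨ psi = tau
lambda ∧ omega = lambda
tau ∨ lambda = tau
iota ∧ gamma = iota
nu ∨ phi = theta
iota ∧ theta = iota
tau ∧ iota = iota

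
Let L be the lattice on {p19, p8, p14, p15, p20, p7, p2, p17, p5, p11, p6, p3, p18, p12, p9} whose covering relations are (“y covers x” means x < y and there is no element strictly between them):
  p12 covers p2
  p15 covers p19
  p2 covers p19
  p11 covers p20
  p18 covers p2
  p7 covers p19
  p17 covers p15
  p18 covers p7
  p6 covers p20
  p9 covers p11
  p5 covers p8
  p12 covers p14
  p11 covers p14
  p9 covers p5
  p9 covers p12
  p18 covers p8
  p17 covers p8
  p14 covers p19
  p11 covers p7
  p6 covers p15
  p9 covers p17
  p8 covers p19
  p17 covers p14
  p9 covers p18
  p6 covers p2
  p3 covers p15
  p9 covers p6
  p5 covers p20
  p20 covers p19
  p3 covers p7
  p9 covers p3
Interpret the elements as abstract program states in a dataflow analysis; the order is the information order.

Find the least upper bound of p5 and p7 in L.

p9

Common upper bounds of {p5, p7}: p9.
The least among these is p9.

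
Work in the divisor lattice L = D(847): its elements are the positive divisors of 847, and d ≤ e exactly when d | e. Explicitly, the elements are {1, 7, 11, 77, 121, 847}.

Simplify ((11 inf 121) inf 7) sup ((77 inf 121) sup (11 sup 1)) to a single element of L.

11

11 ∧ 121 = 11
11 ∧ 7 = 1
77 ∧ 121 = 11
11 ∨ 1 = 11
11 ∨ 11 = 11
1 ∨ 11 = 11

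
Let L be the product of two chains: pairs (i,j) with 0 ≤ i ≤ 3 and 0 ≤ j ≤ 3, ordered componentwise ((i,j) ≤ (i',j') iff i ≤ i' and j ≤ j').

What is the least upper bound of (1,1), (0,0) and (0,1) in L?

In a product of chains, the join is componentwise max, giving (1,1).

(1,1)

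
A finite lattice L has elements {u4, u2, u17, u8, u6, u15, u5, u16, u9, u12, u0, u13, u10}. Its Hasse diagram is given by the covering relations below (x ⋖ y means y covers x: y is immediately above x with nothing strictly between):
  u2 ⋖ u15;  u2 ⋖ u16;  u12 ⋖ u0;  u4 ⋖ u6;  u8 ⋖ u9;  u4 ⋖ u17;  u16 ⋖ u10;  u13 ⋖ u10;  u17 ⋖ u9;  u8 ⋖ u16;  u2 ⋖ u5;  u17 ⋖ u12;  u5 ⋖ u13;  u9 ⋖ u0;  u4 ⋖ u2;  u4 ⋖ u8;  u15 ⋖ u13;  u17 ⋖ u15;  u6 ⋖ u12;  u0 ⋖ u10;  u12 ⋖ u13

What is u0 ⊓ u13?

Common lower bounds of {u0, u13}: u12, u17, u4, u6.
The greatest among these is u12.

u12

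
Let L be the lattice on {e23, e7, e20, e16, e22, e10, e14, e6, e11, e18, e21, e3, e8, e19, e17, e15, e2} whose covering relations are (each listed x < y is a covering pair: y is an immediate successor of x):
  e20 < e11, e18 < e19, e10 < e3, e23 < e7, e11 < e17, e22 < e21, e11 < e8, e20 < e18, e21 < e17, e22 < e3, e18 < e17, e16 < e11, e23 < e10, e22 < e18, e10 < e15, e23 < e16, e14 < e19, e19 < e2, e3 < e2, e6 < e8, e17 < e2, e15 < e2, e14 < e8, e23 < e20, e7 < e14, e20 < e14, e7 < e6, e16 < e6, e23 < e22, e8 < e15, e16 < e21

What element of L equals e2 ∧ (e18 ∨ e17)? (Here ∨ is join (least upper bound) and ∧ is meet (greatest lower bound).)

e17

e18 ∨ e17 = e17
e2 ∧ e17 = e17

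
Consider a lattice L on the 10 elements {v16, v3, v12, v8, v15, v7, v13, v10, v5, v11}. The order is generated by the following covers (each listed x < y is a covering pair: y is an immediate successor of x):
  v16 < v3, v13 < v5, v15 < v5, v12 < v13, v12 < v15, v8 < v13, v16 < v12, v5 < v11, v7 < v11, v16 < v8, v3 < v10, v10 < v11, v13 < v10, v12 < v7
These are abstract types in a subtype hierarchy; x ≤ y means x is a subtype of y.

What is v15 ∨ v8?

v5

Common upper bounds of {v15, v8}: v11, v5.
The least among these is v5.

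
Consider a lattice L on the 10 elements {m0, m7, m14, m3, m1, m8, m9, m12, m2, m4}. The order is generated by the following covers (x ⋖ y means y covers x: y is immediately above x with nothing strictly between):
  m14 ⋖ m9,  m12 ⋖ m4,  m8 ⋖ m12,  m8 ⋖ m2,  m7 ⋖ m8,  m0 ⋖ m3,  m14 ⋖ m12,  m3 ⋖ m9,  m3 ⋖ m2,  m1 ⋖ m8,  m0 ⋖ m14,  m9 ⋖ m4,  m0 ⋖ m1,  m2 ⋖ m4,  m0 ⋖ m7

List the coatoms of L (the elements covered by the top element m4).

The coatoms are exactly the elements covered by m4: m12, m2, m9.

m12, m2, m9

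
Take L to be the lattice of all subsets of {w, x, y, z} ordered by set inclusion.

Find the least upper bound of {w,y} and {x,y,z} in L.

{w,x,y,z}

Under ⊆, join is union: {w,y} ∪ {x,y,z} = {w,x,y,z}.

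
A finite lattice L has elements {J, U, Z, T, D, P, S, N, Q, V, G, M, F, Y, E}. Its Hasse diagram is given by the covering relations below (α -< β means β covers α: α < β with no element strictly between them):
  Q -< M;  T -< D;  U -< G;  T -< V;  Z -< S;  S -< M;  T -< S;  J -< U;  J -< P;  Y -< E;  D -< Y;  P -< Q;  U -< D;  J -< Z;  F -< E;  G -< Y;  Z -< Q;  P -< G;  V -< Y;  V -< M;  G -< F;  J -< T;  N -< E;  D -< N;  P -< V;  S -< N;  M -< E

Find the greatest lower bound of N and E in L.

N

Common lower bounds of {N, E}: D, J, N, S, T, U, Z.
The greatest among these is N.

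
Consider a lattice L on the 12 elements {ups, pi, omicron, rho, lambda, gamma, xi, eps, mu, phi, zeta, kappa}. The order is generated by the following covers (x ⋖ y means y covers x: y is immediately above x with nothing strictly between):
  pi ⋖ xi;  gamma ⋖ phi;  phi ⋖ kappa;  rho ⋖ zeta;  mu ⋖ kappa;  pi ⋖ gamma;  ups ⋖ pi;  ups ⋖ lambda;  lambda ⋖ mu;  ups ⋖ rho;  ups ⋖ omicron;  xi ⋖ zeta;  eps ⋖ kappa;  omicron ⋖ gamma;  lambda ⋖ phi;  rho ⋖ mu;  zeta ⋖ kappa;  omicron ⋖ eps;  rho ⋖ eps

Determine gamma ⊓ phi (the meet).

Common lower bounds of {gamma, phi}: gamma, omicron, pi, ups.
The greatest among these is gamma.

gamma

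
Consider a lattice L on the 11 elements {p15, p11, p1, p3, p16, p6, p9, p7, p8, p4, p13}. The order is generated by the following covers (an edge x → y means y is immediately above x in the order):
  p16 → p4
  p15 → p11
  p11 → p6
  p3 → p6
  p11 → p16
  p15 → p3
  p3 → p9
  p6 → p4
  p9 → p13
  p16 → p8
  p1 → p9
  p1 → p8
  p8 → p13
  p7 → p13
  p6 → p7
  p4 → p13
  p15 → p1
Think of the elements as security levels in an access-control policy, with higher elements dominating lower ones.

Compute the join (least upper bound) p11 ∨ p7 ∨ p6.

p7

Common upper bounds of {p11, p7, p6}: p13, p7.
The least among these is p7.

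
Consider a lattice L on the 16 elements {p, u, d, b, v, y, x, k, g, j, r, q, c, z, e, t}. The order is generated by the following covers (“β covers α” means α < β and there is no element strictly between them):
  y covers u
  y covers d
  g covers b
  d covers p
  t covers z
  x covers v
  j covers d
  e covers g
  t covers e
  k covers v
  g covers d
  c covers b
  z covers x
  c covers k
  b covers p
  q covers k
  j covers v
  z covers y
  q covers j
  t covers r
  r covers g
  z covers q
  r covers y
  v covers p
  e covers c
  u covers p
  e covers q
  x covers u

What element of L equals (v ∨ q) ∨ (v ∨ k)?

q

v ∨ q = q
v ∨ k = k
q ∨ k = q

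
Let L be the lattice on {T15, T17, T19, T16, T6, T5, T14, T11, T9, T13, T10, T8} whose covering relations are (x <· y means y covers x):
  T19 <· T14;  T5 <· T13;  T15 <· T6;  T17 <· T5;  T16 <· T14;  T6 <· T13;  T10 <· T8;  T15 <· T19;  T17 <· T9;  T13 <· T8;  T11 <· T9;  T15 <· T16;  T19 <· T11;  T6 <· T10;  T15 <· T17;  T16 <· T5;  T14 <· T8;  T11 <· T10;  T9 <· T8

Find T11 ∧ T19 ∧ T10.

T19

Common lower bounds of {T11, T19, T10}: T15, T19.
The greatest among these is T19.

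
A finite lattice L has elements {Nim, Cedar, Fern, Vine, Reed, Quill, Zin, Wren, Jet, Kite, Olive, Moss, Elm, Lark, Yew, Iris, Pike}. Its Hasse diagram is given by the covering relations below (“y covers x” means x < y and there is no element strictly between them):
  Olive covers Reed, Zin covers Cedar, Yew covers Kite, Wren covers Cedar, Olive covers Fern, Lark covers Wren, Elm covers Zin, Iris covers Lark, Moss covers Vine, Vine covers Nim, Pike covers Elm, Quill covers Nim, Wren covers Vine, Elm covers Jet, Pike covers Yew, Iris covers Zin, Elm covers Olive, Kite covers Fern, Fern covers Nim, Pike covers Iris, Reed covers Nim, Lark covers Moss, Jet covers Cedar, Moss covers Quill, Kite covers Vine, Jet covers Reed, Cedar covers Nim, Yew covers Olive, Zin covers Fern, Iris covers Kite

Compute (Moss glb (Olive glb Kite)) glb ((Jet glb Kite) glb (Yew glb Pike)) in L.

Olive ∧ Kite = Fern
Moss ∧ Fern = Nim
Jet ∧ Kite = Nim
Yew ∧ Pike = Yew
Nim ∧ Yew = Nim
Nim ∧ Nim = Nim

Nim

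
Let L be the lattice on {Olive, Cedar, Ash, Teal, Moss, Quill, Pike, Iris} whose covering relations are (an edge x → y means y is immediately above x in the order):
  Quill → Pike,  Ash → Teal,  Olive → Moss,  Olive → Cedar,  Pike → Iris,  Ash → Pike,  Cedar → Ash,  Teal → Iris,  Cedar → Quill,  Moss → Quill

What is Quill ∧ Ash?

Common lower bounds of {Quill, Ash}: Cedar, Olive.
The greatest among these is Cedar.

Cedar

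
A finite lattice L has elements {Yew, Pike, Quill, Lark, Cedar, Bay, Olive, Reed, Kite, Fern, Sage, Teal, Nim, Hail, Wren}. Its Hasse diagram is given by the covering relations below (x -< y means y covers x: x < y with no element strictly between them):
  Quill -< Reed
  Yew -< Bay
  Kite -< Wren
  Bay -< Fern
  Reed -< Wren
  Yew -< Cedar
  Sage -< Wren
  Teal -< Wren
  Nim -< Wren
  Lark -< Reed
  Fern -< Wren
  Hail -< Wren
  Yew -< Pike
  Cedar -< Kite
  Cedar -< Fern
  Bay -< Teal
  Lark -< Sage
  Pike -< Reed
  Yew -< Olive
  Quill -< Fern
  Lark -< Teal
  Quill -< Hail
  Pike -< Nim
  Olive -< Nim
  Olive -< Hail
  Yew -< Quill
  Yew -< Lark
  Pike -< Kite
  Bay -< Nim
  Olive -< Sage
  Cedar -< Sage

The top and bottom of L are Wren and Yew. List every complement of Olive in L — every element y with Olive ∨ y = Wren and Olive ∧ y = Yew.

Need y with Olive ∨ y = Wren and Olive ∧ y = Yew.
Checking each element gives: Fern, Kite, Reed, Teal.

Fern, Kite, Reed, Teal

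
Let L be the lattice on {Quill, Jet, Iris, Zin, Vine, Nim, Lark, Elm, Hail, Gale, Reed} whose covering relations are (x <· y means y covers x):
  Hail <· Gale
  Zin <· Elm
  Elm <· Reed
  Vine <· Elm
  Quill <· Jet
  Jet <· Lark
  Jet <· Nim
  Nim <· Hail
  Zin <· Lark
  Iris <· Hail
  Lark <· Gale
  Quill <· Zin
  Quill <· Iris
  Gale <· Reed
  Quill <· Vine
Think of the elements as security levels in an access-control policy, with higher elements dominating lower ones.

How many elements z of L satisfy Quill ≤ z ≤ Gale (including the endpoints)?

The interval [Quill, Gale] = {Gale, Hail, Iris, Jet, Lark, Nim, Quill, Zin}, which has 8 elements.

8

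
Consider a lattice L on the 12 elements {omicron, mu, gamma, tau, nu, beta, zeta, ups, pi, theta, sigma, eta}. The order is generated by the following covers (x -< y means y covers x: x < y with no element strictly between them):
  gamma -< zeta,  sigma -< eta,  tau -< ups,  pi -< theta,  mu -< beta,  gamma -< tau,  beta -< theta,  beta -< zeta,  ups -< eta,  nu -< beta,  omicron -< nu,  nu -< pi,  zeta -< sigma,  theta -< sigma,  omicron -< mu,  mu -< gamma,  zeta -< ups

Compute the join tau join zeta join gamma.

Common upper bounds of {tau, zeta, gamma}: eta, ups.
The least among these is ups.

ups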